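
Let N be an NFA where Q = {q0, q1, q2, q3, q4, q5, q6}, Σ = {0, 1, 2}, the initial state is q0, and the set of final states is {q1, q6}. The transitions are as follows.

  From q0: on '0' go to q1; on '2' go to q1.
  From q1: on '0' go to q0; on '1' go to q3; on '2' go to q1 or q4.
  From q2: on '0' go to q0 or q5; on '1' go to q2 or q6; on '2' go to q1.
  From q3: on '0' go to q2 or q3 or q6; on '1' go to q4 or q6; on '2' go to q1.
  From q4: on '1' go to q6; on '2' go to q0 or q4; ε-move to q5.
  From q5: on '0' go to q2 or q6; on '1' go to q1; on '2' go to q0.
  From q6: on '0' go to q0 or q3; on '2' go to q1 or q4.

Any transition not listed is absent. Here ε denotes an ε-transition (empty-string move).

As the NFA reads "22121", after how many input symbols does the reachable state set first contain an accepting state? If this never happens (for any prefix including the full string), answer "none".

1

Start in {q0}.
Read '2': {q0} → {q1}.
None of the earlier sets intersect F, but {q1} does.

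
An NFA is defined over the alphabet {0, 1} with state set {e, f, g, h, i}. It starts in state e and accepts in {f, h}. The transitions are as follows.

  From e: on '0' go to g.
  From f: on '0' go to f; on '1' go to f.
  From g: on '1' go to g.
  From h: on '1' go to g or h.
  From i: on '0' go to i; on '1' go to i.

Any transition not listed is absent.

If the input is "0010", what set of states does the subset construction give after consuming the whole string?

Start in {e}.
Read '0': {e} → {g}.
Read '0': {g} → ∅.
The set is empty and remains empty for the remaining 2 symbols.

∅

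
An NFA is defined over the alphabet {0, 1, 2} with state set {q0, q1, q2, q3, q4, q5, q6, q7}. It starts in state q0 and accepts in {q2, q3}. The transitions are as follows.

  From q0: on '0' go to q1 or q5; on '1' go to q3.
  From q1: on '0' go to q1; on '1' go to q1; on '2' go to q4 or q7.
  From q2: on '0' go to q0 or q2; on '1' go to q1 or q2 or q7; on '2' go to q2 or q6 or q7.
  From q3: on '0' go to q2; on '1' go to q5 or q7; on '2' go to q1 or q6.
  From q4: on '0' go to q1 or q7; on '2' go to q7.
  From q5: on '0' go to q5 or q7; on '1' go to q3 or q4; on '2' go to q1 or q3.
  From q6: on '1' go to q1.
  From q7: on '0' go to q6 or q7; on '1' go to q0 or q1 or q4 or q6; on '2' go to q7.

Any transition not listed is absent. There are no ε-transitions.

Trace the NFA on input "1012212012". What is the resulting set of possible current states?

{q1, q2, q4, q6, q7}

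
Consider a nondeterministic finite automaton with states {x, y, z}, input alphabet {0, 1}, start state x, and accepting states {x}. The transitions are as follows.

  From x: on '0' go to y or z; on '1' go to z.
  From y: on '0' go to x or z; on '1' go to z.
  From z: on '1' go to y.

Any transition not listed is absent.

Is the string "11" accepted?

No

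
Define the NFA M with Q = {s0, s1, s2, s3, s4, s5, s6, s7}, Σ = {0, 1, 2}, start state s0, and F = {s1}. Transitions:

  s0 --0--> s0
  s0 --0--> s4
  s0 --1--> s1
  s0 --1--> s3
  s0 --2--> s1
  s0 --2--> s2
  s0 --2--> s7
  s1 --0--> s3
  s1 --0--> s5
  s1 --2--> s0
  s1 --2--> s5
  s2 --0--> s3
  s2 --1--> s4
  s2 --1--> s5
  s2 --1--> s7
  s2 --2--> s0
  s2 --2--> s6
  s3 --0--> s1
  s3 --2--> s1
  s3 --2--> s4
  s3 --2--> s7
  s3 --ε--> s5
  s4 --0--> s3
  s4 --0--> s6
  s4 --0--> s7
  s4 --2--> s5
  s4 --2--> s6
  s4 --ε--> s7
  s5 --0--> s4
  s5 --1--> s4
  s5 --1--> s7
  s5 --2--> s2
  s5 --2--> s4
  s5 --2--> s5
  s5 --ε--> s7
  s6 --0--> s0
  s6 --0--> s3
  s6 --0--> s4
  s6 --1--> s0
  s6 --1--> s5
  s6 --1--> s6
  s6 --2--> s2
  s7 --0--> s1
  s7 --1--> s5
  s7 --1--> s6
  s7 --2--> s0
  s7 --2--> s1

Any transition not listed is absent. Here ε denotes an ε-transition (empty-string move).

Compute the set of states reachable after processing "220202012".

{s0, s1, s2, s4, s5, s6, s7}

Start in {s0}.
Read '2': s0→{s1, s2, s7}; now {s1, s2, s7}.
Read '2': s1→{s0, s5}, s2→{s0, s6}, s7→{s0, s1}; union {s0, s1, s5, s6}; ε-closure = {s0, s1, s5, s6, s7}.
Read '0': s0→{s0, s4}, s1→{s3, s5}, s5→{s4}, s6→{s0, s3, s4}, s7→{s1}; union {s0, s1, s3, s4, s5}; ε-closure = {s0, s1, s3, s4, s5, s7}.
Read '2': s0→{s1, s2, s7}, s1→{s0, s5}, s3→{s1, s4, s7}, s4→{s5, s6}, s5→{s2, s4, s5}, s7→{s0, s1}; now {s0, s1, s2, s4, s5, s6, s7}.
Read '0': s0→{s0, s4}, s1→{s3, s5}, s2→{s3}, s4→{s3, s6, s7}, s5→{s4}, s6→{s0, s3, s4}, s7→{s1}; now {s0, s1, s3, s4, s5, s6, s7}.
Read '2': s0→{s1, s2, s7}, s1→{s0, s5}, s3→{s1, s4, s7}, s4→{s5, s6}, s5→{s2, s4, s5}, s6→{s2}, s7→{s0, s1}; now {s0, s1, s2, s4, s5, s6, s7}.
Read '0': s0→{s0, s4}, s1→{s3, s5}, s2→{s3}, s4→{s3, s6, s7}, s5→{s4}, s6→{s0, s3, s4}, s7→{s1}; now {s0, s1, s3, s4, s5, s6, s7}.
Read '1': s0→{s1, s3}, s1→∅, s3→∅, s4→∅, s5→{s4, s7}, s6→{s0, s5, s6}, s7→{s5, s6}; now {s0, s1, s3, s4, s5, s6, s7}.
Read '2': s0→{s1, s2, s7}, s1→{s0, s5}, s3→{s1, s4, s7}, s4→{s5, s6}, s5→{s2, s4, s5}, s6→{s2}, s7→{s0, s1}; now {s0, s1, s2, s4, s5, s6, s7}.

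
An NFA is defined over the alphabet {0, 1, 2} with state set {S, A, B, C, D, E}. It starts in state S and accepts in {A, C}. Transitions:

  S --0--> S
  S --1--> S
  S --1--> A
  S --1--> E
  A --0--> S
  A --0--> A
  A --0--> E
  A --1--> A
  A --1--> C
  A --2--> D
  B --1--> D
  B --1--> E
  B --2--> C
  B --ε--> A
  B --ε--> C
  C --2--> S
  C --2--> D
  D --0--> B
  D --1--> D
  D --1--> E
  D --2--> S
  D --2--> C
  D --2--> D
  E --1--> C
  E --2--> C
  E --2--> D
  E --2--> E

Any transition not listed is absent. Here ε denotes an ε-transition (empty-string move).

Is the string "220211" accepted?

No

Start in {S}.
Read '2': S→∅; now ∅.
The set is empty and remains empty for the remaining 5 symbols.
The final set ∅ contains no accepting state.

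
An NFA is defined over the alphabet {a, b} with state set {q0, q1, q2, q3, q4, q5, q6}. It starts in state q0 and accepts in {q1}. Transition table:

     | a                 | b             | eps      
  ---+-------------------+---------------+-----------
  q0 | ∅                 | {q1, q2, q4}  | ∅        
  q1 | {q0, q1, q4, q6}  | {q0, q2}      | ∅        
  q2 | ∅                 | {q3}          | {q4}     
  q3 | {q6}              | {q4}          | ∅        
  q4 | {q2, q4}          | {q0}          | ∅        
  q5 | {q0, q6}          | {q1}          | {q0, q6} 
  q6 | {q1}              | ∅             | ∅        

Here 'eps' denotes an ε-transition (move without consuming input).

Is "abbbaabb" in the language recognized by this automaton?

No

Start in {q0}.
Read 'a': {q0} → ∅.
The set is empty and remains empty for the remaining 7 symbols.
The final set ∅ contains no accepting state.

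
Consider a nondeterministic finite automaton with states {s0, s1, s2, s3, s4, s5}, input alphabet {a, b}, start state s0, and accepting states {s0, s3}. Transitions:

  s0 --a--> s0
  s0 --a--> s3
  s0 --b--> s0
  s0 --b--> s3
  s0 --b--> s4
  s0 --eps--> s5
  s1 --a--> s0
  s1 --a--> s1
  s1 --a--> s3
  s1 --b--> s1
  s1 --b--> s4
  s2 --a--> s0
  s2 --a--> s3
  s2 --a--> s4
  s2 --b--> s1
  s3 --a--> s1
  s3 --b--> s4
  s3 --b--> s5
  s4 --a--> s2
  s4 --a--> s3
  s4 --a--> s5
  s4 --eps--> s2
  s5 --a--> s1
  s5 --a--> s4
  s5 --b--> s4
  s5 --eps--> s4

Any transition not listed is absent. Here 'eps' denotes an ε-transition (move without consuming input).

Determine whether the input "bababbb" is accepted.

Yes

Start: ε-closure({s0}) = {s0, s2, s4, s5}.
Read 'b': s0→{s0, s3, s4}, s2→{s1}, s4→∅, s5→{s4}; union {s0, s1, s3, s4}; ε-closure = {s0, s1, s2, s3, s4, s5}.
Read 'a': s0→{s0, s3}, s1→{s0, s1, s3}, s2→{s0, s3, s4}, s3→{s1}, s4→{s2, s3, s5}, s5→{s1, s4}; now {s0, s1, s2, s3, s4, s5}.
Read 'b': s0→{s0, s3, s4}, s1→{s1, s4}, s2→{s1}, s3→{s4, s5}, s4→∅, s5→{s4}; union {s0, s1, s3, s4, s5}; ε-closure = {s0, s1, s2, s3, s4, s5}.
Read 'a': s0→{s0, s3}, s1→{s0, s1, s3}, s2→{s0, s3, s4}, s3→{s1}, s4→{s2, s3, s5}, s5→{s1, s4}; now {s0, s1, s2, s3, s4, s5}.
Read 'b': s0→{s0, s3, s4}, s1→{s1, s4}, s2→{s1}, s3→{s4, s5}, s4→∅, s5→{s4}; union {s0, s1, s3, s4, s5}; ε-closure = {s0, s1, s2, s3, s4, s5}.
Read 'b': s0→{s0, s3, s4}, s1→{s1, s4}, s2→{s1}, s3→{s4, s5}, s4→∅, s5→{s4}; union {s0, s1, s3, s4, s5}; ε-closure = {s0, s1, s2, s3, s4, s5}.
Read 'b': s0→{s0, s3, s4}, s1→{s1, s4}, s2→{s1}, s3→{s4, s5}, s4→∅, s5→{s4}; union {s0, s1, s3, s4, s5}; ε-closure = {s0, s1, s2, s3, s4, s5}.
The final set {s0, s1, s2, s3, s4, s5} contains the accepting states s0, s3.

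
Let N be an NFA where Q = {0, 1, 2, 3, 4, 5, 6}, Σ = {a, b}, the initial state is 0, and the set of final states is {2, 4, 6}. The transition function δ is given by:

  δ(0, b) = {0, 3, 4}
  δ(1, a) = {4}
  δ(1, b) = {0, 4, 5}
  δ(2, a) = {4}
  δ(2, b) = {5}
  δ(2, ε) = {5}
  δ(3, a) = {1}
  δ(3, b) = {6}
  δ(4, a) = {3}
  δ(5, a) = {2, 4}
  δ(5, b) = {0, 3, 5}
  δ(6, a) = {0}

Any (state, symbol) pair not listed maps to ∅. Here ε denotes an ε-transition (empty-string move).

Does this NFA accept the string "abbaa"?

Start in {0}.
Read 'a': 0→∅; now ∅.
The set is empty and remains empty for the remaining 4 symbols.
The final set ∅ contains no accepting state.

No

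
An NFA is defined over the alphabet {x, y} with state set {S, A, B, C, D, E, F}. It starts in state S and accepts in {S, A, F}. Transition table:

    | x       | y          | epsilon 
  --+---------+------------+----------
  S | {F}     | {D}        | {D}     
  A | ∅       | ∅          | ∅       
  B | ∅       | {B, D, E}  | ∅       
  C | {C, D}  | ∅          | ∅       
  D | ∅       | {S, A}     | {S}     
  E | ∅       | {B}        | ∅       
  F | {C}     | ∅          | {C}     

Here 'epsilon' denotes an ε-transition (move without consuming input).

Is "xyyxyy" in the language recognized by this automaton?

No

Start: ε-closure({S}) = {S, D}.
Read 'x': {S, D} → {C, F}.
Read 'y': {C, F} → ∅.
The set is empty and remains empty for the remaining 4 symbols.
The final set ∅ contains no accepting state.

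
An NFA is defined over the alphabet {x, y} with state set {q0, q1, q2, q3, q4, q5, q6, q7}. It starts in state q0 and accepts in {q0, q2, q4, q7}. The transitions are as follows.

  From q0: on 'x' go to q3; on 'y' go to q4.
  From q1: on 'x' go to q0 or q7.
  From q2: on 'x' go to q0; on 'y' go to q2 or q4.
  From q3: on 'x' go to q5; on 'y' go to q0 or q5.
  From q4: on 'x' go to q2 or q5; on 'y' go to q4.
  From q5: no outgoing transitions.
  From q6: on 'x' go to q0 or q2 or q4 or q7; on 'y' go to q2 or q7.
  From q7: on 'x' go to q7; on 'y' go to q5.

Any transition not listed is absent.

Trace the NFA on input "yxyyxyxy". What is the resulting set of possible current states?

Start in {q0}.
Read 'y': {q0} → {q4}.
Read 'x': {q4} → {q2, q5}.
Read 'y': {q2, q5} → {q2, q4}.
Read 'y': {q2, q4} → {q2, q4}.
Read 'x': {q2, q4} → {q0, q2, q5}.
Read 'y': {q0, q2, q5} → {q2, q4}.
Read 'x': {q2, q4} → {q0, q2, q5}.
Read 'y': {q0, q2, q5} → {q2, q4}.

{q2, q4}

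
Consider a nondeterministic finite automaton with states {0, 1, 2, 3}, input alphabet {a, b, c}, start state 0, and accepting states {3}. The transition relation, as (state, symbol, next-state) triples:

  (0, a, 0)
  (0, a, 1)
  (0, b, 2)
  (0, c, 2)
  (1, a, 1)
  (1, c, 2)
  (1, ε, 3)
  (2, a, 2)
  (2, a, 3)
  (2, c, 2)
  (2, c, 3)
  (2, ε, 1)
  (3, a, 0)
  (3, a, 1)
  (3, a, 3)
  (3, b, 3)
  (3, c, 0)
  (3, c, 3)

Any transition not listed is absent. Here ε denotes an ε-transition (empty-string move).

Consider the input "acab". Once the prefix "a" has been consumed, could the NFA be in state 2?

No

Start in {0}.
Read 'a': 0→{0, 1}; union {0, 1}; ε-closure = {0, 1, 3}.
State 2 is not in {0, 1, 3}.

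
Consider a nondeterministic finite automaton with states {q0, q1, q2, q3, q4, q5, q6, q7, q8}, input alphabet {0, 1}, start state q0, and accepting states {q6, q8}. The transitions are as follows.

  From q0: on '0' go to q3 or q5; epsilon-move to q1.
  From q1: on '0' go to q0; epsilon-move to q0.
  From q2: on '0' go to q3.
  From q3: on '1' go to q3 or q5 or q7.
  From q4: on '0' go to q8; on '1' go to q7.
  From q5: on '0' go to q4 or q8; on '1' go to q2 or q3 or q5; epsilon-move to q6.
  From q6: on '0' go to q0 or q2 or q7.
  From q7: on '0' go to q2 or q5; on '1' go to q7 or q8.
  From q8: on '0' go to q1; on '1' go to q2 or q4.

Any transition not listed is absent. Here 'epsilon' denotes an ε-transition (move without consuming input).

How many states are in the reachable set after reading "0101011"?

7

Start: ε-closure({q0}) = {q0, q1}.
Read '0': q0→{q3, q5}, q1→{q0}; union {q0, q3, q5}; ε-closure = {q0, q1, q3, q5, q6}.
Read '1': q0→∅, q1→∅, q3→{q3, q5, q7}, q5→{q2, q3, q5}, q6→∅; union {q2, q3, q5, q7}; ε-closure = {q2, q3, q5, q6, q7}.
Read '0': q2→{q3}, q3→∅, q5→{q4, q8}, q6→{q0, q2, q7}, q7→{q2, q5}; union {q0, q2, q3, q4, q5, q7, q8}; ε-closure = {q0, q1, q2, q3, q4, q5, q6, q7, q8}.
Read '1': q0→∅, q1→∅, q2→∅, q3→{q3, q5, q7}, q4→{q7}, q5→{q2, q3, q5}, q6→∅, q7→{q7, q8}, q8→{q2, q4}; union {q2, q3, q4, q5, q7, q8}; ε-closure = {q2, q3, q4, q5, q6, q7, q8}.
Read '0': q2→{q3}, q3→∅, q4→{q8}, q5→{q4, q8}, q6→{q0, q2, q7}, q7→{q2, q5}, q8→{q1}; union {q0, q1, q2, q3, q4, q5, q7, q8}; ε-closure = {q0, q1, q2, q3, q4, q5, q6, q7, q8}.
Read '1': q0→∅, q1→∅, q2→∅, q3→{q3, q5, q7}, q4→{q7}, q5→{q2, q3, q5}, q6→∅, q7→{q7, q8}, q8→{q2, q4}; union {q2, q3, q4, q5, q7, q8}; ε-closure = {q2, q3, q4, q5, q6, q7, q8}.
Read '1': q2→∅, q3→{q3, q5, q7}, q4→{q7}, q5→{q2, q3, q5}, q6→∅, q7→{q7, q8}, q8→{q2, q4}; union {q2, q3, q4, q5, q7, q8}; ε-closure = {q2, q3, q4, q5, q6, q7, q8}.
That set has 7 states.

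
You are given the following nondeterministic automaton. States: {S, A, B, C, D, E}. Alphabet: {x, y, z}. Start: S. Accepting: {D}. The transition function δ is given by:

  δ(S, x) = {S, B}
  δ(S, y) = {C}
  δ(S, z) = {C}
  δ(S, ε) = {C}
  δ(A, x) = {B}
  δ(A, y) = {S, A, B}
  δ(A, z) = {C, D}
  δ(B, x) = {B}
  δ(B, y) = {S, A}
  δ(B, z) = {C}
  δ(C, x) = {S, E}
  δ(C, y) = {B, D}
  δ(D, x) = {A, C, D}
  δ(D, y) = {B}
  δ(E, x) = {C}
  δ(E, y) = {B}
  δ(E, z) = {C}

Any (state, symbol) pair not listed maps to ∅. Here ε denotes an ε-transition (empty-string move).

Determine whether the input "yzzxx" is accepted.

No

Start: ε-closure({S}) = {S, C}.
Read 'y': S→{C}, C→{B, D}; now {B, C, D}.
Read 'z': B→{C}, C→∅, D→∅; now {C}.
Read 'z': C→∅; now ∅.
The set is empty and remains empty for the remaining 2 symbols.
The final set ∅ contains no accepting state.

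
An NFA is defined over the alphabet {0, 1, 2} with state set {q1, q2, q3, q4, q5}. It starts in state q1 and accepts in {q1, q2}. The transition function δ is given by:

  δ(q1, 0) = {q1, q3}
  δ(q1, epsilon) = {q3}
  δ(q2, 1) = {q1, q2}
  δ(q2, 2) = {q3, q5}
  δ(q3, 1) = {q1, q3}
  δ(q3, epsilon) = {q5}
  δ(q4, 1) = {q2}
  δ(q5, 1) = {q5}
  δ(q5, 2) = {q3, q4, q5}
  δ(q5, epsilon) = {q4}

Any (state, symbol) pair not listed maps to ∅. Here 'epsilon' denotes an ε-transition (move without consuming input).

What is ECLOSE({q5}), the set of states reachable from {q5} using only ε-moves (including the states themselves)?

Begin with {q5}.
ε-move q5 → q4; add q4.

{q4, q5}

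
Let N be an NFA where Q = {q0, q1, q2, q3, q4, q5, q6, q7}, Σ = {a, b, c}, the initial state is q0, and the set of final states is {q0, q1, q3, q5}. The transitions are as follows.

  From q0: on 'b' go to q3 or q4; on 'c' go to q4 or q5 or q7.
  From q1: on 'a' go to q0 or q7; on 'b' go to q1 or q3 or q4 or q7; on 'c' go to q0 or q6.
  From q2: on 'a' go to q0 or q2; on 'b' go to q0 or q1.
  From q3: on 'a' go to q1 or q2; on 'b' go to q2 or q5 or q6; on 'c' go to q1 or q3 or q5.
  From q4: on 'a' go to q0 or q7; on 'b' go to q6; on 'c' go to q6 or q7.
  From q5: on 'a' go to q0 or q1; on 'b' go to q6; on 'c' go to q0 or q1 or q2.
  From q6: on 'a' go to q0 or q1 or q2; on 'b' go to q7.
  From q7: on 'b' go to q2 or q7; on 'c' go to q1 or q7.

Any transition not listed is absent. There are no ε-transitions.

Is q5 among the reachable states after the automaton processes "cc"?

No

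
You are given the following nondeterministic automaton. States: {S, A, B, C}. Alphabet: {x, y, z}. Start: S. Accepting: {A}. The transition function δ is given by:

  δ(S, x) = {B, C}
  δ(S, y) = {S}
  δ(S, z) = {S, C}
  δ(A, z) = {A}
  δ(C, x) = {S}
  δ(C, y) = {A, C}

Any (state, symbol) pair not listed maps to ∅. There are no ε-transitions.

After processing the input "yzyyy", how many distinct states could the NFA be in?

3

Start in {S}.
Read 'y': {S} → {S}.
Read 'z': {S} → {S, C}.
Read 'y': {S, C} → {S, A, C}.
Read 'y': {S, A, C} → {S, A, C}.
Read 'y': {S, A, C} → {S, A, C}.
That set has 3 states.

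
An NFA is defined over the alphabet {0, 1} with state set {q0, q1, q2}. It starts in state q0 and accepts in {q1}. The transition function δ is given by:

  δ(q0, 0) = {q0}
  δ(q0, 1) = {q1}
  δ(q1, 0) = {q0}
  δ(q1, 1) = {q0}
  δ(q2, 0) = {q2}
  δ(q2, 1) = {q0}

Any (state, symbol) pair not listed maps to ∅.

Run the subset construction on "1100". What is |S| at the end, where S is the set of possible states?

1

Start in {q0}.
Read '1': q0→{q1}; now {q1}.
Read '1': q1→{q0}; now {q0}.
Read '0': q0→{q0}; now {q0}.
Read '0': q0→{q0}; now {q0}.
That set has 1 state.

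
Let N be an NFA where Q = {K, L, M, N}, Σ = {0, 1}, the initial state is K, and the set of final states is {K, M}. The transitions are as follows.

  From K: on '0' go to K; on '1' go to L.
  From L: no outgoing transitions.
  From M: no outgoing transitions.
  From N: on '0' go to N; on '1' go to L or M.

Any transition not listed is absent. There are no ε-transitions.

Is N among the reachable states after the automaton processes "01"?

No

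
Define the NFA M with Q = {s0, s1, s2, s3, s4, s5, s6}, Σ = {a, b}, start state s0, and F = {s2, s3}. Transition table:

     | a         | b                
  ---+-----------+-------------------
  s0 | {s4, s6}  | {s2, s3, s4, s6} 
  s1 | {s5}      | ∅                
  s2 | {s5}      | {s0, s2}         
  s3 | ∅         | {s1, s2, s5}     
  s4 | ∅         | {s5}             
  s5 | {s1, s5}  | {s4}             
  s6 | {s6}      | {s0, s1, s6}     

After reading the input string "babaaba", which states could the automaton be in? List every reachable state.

{s4, s5, s6}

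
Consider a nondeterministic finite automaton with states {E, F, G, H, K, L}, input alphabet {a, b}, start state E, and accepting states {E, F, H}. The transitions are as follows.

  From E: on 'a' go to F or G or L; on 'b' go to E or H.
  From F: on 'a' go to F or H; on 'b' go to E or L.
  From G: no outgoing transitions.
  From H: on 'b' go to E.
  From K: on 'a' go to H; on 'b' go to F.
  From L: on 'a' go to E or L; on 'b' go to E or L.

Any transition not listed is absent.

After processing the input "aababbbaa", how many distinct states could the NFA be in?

5

Start in {E}.
Read 'a': E→{F, G, L}; now {F, G, L}.
Read 'a': F→{F, H}, G→∅, L→{E, L}; now {E, F, H, L}.
Read 'b': E→{E, H}, F→{E, L}, H→{E}, L→{E, L}; now {E, H, L}.
Read 'a': E→{F, G, L}, H→∅, L→{E, L}; now {E, F, G, L}.
Read 'b': E→{E, H}, F→{E, L}, G→∅, L→{E, L}; now {E, H, L}.
Read 'b': E→{E, H}, H→{E}, L→{E, L}; now {E, H, L}.
Read 'b': E→{E, H}, H→{E}, L→{E, L}; now {E, H, L}.
Read 'a': E→{F, G, L}, H→∅, L→{E, L}; now {E, F, G, L}.
Read 'a': E→{F, G, L}, F→{F, H}, G→∅, L→{E, L}; now {E, F, G, H, L}.
That set has 5 states.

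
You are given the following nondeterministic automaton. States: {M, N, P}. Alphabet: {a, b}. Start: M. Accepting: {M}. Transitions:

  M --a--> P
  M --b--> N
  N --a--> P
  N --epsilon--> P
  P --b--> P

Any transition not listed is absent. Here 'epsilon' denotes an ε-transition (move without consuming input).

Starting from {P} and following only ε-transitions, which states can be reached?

{P}

Begin with {P}.
No ε-moves leave this set, so the closure equals the set itself.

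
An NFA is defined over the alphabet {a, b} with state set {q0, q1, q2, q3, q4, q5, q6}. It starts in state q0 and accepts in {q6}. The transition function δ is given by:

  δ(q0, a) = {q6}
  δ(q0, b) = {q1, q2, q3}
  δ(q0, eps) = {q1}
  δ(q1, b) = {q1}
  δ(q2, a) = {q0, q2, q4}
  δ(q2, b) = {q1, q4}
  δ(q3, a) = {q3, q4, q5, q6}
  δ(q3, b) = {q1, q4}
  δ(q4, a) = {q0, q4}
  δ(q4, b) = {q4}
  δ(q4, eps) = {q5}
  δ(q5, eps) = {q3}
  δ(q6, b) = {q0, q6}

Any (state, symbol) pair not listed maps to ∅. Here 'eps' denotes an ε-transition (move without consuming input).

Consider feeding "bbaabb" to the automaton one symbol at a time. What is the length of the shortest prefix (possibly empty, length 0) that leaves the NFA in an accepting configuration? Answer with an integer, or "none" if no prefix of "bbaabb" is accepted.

Start: ε-closure({q0}) = {q0, q1}.
Read 'b': q0→{q1, q2, q3}, q1→{q1}; now {q1, q2, q3}.
Read 'b': q1→{q1}, q2→{q1, q4}, q3→{q1, q4}; union {q1, q4}; ε-closure = {q1, q3, q4, q5}.
Read 'a': q1→∅, q3→{q3, q4, q5, q6}, q4→{q0, q4}, q5→∅; union {q0, q3, q4, q5, q6}; ε-closure = {q0, q1, q3, q4, q5, q6}.
None of the earlier sets intersect F, but {q0, q1, q3, q4, q5, q6} does.

3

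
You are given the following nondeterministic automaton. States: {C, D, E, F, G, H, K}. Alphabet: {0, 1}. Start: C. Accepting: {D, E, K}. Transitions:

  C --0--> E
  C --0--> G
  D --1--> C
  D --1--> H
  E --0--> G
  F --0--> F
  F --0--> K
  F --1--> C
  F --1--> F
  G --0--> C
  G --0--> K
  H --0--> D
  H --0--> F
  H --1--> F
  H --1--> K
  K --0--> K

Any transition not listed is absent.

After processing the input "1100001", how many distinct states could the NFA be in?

0

Start in {C}.
Read '1': C→∅; now ∅.
The set is empty and remains empty for the remaining 6 symbols.
That set has 0 states.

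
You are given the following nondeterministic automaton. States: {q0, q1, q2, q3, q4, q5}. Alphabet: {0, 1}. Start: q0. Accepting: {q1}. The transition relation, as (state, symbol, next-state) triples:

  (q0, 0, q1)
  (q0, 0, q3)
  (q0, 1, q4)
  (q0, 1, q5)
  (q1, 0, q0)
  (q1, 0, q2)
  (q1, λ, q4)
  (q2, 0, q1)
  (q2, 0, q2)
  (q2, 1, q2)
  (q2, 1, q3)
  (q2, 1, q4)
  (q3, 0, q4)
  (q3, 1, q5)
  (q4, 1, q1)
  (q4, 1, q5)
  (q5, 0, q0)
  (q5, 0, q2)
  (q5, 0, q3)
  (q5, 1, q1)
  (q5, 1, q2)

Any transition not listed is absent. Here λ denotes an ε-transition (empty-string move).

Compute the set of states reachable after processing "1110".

Start in {q0}.
Read '1': q0→{q4, q5}; now {q4, q5}.
Read '1': q4→{q1, q5}, q5→{q1, q2}; union {q1, q2, q5}; ε-closure = {q1, q2, q4, q5}.
Read '1': q1→∅, q2→{q2, q3, q4}, q4→{q1, q5}, q5→{q1, q2}; now {q1, q2, q3, q4, q5}.
Read '0': q1→{q0, q2}, q2→{q1, q2}, q3→{q4}, q4→∅, q5→{q0, q2, q3}; now {q0, q1, q2, q3, q4}.

{q0, q1, q2, q3, q4}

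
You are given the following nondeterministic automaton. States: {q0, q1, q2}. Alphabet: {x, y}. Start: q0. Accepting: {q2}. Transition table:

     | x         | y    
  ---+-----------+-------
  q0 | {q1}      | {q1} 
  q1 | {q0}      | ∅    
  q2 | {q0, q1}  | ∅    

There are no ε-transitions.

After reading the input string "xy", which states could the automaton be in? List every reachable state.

∅

Start in {q0}.
Read 'x': {q0} → {q1}.
Read 'y': {q1} → ∅.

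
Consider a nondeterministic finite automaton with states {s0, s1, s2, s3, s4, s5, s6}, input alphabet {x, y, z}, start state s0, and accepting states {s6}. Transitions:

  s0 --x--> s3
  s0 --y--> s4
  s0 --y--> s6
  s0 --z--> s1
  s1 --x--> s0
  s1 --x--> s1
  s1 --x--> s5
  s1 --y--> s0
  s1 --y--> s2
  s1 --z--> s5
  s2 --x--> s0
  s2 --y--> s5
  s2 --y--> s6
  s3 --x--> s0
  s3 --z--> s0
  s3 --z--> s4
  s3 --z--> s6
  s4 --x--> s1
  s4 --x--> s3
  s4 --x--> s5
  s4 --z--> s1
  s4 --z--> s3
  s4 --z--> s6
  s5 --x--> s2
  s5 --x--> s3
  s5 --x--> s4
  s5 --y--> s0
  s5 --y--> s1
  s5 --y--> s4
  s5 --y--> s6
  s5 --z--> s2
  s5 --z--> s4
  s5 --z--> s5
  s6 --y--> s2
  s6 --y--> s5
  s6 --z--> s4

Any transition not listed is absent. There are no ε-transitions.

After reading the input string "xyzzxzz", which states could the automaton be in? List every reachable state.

Start in {s0}.
Read 'x': {s0} → {s3}.
Read 'y': {s3} → ∅.
The set is empty and remains empty for the remaining 5 symbols.

∅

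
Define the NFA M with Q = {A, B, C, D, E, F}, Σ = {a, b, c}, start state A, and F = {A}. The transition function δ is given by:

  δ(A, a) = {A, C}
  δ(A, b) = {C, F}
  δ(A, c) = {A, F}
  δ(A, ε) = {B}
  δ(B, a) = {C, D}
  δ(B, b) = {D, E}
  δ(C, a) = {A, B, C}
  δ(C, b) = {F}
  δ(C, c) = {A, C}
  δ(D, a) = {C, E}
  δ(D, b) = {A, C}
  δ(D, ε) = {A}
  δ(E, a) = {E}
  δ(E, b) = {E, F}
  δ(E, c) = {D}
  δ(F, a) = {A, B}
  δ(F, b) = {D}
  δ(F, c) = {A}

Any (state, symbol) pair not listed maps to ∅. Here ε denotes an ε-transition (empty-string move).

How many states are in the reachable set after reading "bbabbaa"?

5

Start: ε-closure({A}) = {A, B}.
Read 'b': A→{C, F}, B→{D, E}; union {C, D, E, F}; ε-closure = {A, B, C, D, E, F}.
Read 'b': A→{C, F}, B→{D, E}, C→{F}, D→{A, C}, E→{E, F}, F→{D}; union {A, C, D, E, F}; ε-closure = {A, B, C, D, E, F}.
Read 'a': A→{A, C}, B→{C, D}, C→{A, B, C}, D→{C, E}, E→{E}, F→{A, B}; now {A, B, C, D, E}.
Read 'b': A→{C, F}, B→{D, E}, C→{F}, D→{A, C}, E→{E, F}; union {A, C, D, E, F}; ε-closure = {A, B, C, D, E, F}.
Read 'b': A→{C, F}, B→{D, E}, C→{F}, D→{A, C}, E→{E, F}, F→{D}; union {A, C, D, E, F}; ε-closure = {A, B, C, D, E, F}.
Read 'a': A→{A, C}, B→{C, D}, C→{A, B, C}, D→{C, E}, E→{E}, F→{A, B}; now {A, B, C, D, E}.
Read 'a': A→{A, C}, B→{C, D}, C→{A, B, C}, D→{C, E}, E→{E}; now {A, B, C, D, E}.
That set has 5 states.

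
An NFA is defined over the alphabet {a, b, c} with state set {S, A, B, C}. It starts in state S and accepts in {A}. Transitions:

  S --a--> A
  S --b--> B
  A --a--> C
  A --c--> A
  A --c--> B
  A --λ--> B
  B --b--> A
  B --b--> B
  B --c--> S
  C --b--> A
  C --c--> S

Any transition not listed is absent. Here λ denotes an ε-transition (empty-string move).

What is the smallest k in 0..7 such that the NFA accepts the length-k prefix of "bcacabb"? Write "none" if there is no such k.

3

Start in {S}.
Read 'b': {S} → {B}.
Read 'c': {B} → {S}.
Read 'a': {S} → {A, B}.
None of the earlier sets intersect F, but {A, B} does.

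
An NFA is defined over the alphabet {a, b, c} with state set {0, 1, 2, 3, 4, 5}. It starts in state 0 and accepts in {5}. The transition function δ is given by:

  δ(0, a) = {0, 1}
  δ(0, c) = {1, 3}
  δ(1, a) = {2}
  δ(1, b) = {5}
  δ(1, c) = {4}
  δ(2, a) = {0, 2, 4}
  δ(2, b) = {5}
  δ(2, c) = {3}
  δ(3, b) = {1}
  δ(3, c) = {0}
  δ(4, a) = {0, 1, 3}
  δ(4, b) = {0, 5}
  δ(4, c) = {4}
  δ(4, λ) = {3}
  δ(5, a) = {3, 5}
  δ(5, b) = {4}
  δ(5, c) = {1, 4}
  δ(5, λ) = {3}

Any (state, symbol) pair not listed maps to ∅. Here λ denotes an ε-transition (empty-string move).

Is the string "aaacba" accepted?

Yes

Start in {0}.
Read 'a': 0→{0, 1}; now {0, 1}.
Read 'a': 0→{0, 1}, 1→{2}; now {0, 1, 2}.
Read 'a': 0→{0, 1}, 1→{2}, 2→{0, 2, 4}; union {0, 1, 2, 4}; ε-closure = {0, 1, 2, 3, 4}.
Read 'c': 0→{1, 3}, 1→{4}, 2→{3}, 3→{0}, 4→{4}; now {0, 1, 3, 4}.
Read 'b': 0→∅, 1→{5}, 3→{1}, 4→{0, 5}; union {0, 1, 5}; ε-closure = {0, 1, 3, 5}.
Read 'a': 0→{0, 1}, 1→{2}, 3→∅, 5→{3, 5}; now {0, 1, 2, 3, 5}.
The final set {0, 1, 2, 3, 5} contains the accepting state 5.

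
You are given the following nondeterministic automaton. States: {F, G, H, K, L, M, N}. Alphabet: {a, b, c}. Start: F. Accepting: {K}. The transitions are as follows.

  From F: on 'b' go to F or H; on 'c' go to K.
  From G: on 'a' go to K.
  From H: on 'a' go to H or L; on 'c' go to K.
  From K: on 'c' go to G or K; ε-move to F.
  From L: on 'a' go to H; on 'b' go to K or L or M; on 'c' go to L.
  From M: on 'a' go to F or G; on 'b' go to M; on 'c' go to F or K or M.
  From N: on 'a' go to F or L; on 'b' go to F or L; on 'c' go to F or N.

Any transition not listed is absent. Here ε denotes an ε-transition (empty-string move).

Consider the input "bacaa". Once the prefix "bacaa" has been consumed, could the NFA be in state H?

Start in {F}.
Read 'b': {F} → {F, H}.
Read 'a': {F, H} → {H, L}.
Read 'c': {H, L} → {F, K, L}.
Read 'a': {F, K, L} → {H}.
Read 'a': {H} → {H, L}.
State H is in {H, L}.

Yes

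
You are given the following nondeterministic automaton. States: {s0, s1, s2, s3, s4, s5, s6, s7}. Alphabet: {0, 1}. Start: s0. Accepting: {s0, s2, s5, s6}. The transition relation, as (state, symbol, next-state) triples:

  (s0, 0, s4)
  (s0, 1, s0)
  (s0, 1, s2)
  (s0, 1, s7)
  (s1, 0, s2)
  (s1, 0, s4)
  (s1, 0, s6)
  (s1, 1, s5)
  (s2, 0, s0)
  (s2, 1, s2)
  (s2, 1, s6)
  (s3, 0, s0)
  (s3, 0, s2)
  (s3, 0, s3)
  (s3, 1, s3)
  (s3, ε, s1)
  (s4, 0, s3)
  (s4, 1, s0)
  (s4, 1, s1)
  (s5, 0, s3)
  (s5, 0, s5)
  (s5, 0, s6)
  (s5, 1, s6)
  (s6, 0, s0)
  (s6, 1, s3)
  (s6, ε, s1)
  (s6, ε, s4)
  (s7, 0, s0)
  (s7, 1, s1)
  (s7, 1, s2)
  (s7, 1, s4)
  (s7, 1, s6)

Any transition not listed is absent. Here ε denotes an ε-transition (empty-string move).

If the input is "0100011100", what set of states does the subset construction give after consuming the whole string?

Start in {s0}.
Read '0': {s0} → {s4}.
Read '1': {s4} → {s0, s1}.
Read '0': {s0, s1} → {s1, s2, s4, s6}.
Read '0': {s1, s2, s4, s6} → {s0, s1, s2, s3, s4, s6}.
Read '0': {s0, s1, s2, s3, s4, s6} → {s0, s1, s2, s3, s4, s6}.
Read '1': {s0, s1, s2, s3, s4, s6} → {s0, s1, s2, s3, s4, s5, s6, s7}.
Read '1': {s0, s1, s2, s3, s4, s5, s6, s7} → {s0, s1, s2, s3, s4, s5, s6, s7}.
Read '1': {s0, s1, s2, s3, s4, s5, s6, s7} → {s0, s1, s2, s3, s4, s5, s6, s7}.
Read '0': {s0, s1, s2, s3, s4, s5, s6, s7} → {s0, s1, s2, s3, s4, s5, s6}.
Read '0': {s0, s1, s2, s3, s4, s5, s6} → {s0, s1, s2, s3, s4, s5, s6}.

{s0, s1, s2, s3, s4, s5, s6}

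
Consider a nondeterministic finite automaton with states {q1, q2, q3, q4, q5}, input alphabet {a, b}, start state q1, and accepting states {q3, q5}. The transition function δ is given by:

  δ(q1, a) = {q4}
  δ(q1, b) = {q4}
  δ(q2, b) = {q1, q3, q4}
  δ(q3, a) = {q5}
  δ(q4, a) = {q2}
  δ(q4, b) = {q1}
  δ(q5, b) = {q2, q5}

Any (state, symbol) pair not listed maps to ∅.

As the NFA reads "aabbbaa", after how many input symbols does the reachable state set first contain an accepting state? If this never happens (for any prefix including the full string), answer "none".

Start in {q1}.
Read 'a': {q1} → {q4}.
Read 'a': {q4} → {q2}.
Read 'b': {q2} → {q1, q3, q4}.
None of the earlier sets intersect F, but {q1, q3, q4} does.

3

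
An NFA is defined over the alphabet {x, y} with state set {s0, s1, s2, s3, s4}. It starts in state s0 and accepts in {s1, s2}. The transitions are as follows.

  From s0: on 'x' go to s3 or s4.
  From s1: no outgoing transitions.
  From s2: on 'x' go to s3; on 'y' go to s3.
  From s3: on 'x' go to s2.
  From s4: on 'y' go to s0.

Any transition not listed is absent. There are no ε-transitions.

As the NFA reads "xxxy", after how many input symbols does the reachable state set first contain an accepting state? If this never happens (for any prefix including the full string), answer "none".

2

Start in {s0}.
Read 'x': {s0} → {s3, s4}.
Read 'x': {s3, s4} → {s2}.
None of the earlier sets intersect F, but {s2} does.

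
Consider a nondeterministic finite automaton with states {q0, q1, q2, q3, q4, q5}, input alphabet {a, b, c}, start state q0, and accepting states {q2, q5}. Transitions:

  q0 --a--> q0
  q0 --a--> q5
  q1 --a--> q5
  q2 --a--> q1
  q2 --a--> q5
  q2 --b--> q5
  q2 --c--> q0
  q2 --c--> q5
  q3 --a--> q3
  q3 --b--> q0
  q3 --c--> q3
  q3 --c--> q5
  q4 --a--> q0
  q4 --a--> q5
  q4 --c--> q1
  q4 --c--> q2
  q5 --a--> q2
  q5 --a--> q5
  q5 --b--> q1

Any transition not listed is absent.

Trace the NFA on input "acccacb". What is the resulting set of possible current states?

∅

Start in {q0}.
Read 'a': q0→{q0, q5}; now {q0, q5}.
Read 'c': q0→∅, q5→∅; now ∅.
The set is empty and remains empty for the remaining 5 symbols.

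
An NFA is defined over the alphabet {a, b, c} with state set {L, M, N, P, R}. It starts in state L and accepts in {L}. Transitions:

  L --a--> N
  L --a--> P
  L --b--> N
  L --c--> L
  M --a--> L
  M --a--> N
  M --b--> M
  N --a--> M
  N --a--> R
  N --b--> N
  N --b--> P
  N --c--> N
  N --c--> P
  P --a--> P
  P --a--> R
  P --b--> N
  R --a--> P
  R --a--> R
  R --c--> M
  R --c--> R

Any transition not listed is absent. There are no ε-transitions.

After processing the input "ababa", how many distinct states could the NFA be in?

4

Start in {L}.
Read 'a': L→{N, P}; now {N, P}.
Read 'b': N→{N, P}, P→{N}; now {N, P}.
Read 'a': N→{M, R}, P→{P, R}; now {M, P, R}.
Read 'b': M→{M}, P→{N}, R→∅; now {M, N}.
Read 'a': M→{L, N}, N→{M, R}; now {L, M, N, R}.
That set has 4 states.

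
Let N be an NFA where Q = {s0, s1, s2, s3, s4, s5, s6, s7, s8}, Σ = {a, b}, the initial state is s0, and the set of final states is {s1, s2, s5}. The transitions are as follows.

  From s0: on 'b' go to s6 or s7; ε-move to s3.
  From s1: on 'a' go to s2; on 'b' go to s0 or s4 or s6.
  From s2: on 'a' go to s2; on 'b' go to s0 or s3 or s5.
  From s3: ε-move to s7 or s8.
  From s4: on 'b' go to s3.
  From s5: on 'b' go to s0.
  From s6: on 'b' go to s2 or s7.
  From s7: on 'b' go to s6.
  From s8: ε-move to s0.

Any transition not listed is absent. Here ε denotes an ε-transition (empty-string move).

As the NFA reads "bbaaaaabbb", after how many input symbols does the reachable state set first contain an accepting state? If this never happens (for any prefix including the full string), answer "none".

2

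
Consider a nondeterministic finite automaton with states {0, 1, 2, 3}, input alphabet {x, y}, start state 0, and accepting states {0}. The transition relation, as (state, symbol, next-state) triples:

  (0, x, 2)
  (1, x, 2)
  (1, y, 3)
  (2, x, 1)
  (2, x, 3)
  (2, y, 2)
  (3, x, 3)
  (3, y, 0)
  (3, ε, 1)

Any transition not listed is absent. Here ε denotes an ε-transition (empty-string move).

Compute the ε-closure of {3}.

Begin with {3}.
ε-move 3 → 1; add 1.

{1, 3}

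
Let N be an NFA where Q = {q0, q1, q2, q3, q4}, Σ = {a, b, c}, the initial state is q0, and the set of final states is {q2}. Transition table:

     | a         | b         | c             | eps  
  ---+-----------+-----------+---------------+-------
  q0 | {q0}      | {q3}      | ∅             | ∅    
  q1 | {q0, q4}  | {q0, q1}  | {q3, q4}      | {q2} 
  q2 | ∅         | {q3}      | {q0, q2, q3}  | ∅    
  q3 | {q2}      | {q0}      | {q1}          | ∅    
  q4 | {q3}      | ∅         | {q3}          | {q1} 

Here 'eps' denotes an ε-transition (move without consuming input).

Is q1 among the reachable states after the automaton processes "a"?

No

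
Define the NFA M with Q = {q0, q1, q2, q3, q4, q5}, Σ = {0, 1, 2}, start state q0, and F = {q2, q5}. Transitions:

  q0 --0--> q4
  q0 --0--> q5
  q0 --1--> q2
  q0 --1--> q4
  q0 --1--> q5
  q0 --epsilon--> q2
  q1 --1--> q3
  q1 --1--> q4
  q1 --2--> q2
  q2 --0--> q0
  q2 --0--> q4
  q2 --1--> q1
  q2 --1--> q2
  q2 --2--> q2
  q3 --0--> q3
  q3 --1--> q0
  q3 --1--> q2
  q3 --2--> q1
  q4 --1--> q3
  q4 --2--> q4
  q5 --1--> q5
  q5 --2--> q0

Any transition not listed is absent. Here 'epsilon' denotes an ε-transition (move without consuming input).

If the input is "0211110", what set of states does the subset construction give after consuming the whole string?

{q0, q2, q3, q4, q5}

Start: ε-closure({q0}) = {q0, q2}.
Read '0': q0→{q4, q5}, q2→{q0, q4}; union {q0, q4, q5}; ε-closure = {q0, q2, q4, q5}.
Read '2': q0→∅, q2→{q2}, q4→{q4}, q5→{q0}; now {q0, q2, q4}.
Read '1': q0→{q2, q4, q5}, q2→{q1, q2}, q4→{q3}; now {q1, q2, q3, q4, q5}.
Read '1': q1→{q3, q4}, q2→{q1, q2}, q3→{q0, q2}, q4→{q3}, q5→{q5}; now {q0, q1, q2, q3, q4, q5}.
Read '1': q0→{q2, q4, q5}, q1→{q3, q4}, q2→{q1, q2}, q3→{q0, q2}, q4→{q3}, q5→{q5}; now {q0, q1, q2, q3, q4, q5}.
Read '1': q0→{q2, q4, q5}, q1→{q3, q4}, q2→{q1, q2}, q3→{q0, q2}, q4→{q3}, q5→{q5}; now {q0, q1, q2, q3, q4, q5}.
Read '0': q0→{q4, q5}, q1→∅, q2→{q0, q4}, q3→{q3}, q4→∅, q5→∅; union {q0, q3, q4, q5}; ε-closure = {q0, q2, q3, q4, q5}.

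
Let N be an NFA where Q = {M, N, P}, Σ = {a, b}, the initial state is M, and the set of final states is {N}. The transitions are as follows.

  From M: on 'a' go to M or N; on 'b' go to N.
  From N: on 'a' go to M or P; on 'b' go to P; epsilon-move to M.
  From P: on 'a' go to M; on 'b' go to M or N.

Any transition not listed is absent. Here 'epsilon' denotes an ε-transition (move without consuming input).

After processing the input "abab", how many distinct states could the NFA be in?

3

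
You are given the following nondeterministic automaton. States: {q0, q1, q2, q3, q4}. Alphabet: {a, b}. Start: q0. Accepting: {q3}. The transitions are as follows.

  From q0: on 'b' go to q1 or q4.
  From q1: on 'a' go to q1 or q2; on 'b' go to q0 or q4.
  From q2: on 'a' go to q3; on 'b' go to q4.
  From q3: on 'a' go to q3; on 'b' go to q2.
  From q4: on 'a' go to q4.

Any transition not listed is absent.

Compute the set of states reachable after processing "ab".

∅

Start in {q0}.
Read 'a': q0→∅; now ∅.
The set is empty and remains empty for the remaining 1 symbol.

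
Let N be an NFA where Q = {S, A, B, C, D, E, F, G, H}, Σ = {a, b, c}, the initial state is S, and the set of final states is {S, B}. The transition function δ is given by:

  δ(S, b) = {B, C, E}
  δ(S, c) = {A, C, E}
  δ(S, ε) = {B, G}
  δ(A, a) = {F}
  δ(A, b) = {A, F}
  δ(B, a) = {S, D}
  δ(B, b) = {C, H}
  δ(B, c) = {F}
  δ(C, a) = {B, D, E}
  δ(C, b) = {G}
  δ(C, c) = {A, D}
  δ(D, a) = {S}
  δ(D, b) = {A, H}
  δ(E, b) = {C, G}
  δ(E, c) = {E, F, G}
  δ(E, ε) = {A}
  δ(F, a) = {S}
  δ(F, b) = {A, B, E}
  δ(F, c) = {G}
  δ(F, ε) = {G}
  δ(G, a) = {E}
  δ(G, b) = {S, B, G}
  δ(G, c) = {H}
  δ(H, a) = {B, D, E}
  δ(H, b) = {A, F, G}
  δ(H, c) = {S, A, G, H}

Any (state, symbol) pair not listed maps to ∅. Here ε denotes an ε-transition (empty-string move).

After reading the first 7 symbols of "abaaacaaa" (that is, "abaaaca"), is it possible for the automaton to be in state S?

Yes

Start: ε-closure({S}) = {S, B, G}.
Read 'a': {S, B, G} → {S, A, B, D, E, G}.
Read 'b': {S, A, B, D, E, G} → {S, A, B, C, E, F, G, H}.
Read 'a': {S, A, B, C, E, F, G, H} → {S, A, B, D, E, F, G}.
Read 'a': {S, A, B, D, E, F, G} → {S, A, B, D, E, F, G}.
Read 'a': {S, A, B, D, E, F, G} → {S, A, B, D, E, F, G}.
Read 'c': {S, A, B, D, E, F, G} → {A, C, E, F, G, H}.
Read 'a': {A, C, E, F, G, H} → {S, A, B, D, E, F, G}.
State S is in {S, A, B, D, E, F, G}.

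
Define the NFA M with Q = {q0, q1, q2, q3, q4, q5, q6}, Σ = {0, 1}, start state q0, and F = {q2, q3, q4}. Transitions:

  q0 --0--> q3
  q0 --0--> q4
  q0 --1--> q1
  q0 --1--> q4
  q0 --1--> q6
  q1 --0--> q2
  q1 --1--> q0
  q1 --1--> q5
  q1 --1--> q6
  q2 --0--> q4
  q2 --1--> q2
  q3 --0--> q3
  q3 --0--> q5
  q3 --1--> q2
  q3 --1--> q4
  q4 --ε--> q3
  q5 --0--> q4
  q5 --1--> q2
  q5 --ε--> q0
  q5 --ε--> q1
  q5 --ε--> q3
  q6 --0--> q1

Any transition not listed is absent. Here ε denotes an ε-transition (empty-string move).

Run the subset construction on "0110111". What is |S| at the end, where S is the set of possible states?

7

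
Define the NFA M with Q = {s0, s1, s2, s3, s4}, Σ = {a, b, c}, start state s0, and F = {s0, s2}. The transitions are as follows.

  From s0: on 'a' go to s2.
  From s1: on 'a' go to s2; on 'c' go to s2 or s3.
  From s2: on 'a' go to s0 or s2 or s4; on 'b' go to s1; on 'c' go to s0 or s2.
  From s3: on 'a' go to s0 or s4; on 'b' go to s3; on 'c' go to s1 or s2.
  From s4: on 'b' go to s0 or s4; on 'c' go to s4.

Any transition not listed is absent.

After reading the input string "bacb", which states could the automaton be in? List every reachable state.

∅

Start in {s0}.
Read 'b': {s0} → ∅.
The set is empty and remains empty for the remaining 3 symbols.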